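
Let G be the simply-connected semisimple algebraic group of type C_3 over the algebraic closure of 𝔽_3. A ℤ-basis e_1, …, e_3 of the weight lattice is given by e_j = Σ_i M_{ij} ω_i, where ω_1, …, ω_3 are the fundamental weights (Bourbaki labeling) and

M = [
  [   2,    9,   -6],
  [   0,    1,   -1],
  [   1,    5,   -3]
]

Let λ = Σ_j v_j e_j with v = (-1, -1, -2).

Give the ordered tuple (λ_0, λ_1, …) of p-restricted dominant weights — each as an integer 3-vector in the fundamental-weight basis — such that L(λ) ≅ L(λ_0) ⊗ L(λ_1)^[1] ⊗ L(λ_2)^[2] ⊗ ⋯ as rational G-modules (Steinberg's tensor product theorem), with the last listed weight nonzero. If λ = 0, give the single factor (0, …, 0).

((1, 1, 0),)

ω-coordinates c = M·v, v = (-1, -1, -2):
  c_1 = (2)·(-1) + (9)·(-1) + (-6)·(-2) = 1
  c_2 = (0)·(-1) + (1)·(-1) + (-1)·(-2) = 1
  c_3 = (1)·(-1) + (5)·(-1) + (-3)·(-2) = 0
Expand coordinatewise in base 3:
  c_1 = 1 = 1·3^0
  c_2 = 1 = 1·3^0
  c_3 = 0
p-restricted factor λ_0 = (1, 1, 0)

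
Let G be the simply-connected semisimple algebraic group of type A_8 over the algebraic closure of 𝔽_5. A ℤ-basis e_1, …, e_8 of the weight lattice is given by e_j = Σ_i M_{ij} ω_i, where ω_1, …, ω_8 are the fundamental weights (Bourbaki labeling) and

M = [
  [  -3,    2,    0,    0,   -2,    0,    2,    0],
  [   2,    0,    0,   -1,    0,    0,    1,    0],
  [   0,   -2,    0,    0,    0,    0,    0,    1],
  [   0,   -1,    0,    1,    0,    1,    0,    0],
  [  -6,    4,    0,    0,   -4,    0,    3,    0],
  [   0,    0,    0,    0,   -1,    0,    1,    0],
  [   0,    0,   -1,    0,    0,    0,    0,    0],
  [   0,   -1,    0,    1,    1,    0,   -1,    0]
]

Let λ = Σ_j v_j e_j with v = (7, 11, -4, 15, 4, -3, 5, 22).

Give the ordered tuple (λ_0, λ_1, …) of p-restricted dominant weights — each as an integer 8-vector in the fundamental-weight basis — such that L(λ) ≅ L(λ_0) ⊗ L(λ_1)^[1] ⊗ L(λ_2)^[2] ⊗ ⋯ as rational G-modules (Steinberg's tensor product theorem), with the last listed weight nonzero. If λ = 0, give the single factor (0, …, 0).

((3, 4, 0, 1, 1, 1, 4, 3),)

Compute c_i = Σ_j M_{ij} v_j with v = (7, 11, -4, 15, 4, -3, 5, 22):
  c_1 = (-3)·(7) + (2)·(11) + (0)·(-4) + (0)·(15) + (-2)·(4) + (0)·(-3) + (2)·(5) + (0)·(22) = 3
  c_2 = (2)·(7) + (0)·(11) + (0)·(-4) + (-1)·(15) + (0)·(4) + (0)·(-3) + (1)·(5) + (0)·(22) = 4
  c_3 = (0)·(7) + (-2)·(11) + (0)·(-4) + (0)·(15) + (0)·(4) + (0)·(-3) + (0)·(5) + (1)·(22) = 0
  c_4 = (0)·(7) + (-1)·(11) + (0)·(-4) + (1)·(15) + (0)·(4) + (1)·(-3) + (0)·(5) + (0)·(22) = 1
  c_5 = (-6)·(7) + (4)·(11) + (0)·(-4) + (0)·(15) + (-4)·(4) + (0)·(-3) + (3)·(5) + (0)·(22) = 1
  c_6 = (0)·(7) + (0)·(11) + (0)·(-4) + (0)·(15) + (-1)·(4) + (0)·(-3) + (1)·(5) + (0)·(22) = 1
  c_7 = (0)·(7) + (0)·(11) + (-1)·(-4) + (0)·(15) + (0)·(4) + (0)·(-3) + (0)·(5) + (0)·(22) = 4
  c_8 = (0)·(7) + (-1)·(11) + (0)·(-4) + (1)·(15) + (1)·(4) + (0)·(-3) + (-1)·(5) + (0)·(22) = 3
Expand coordinatewise in base 5:
  c_1 = 3 = 3·5^0
  c_2 = 4 = 4·5^0
  c_3 = 0
  c_4 = 1 = 1·5^0
  c_5 = 1 = 1·5^0
  c_6 = 1 = 1·5^0
  c_7 = 4 = 4·5^0
  c_8 = 3 = 3·5^0
Factor λ_0 = (3, 4, 0, 1, 1, 1, 4, 3)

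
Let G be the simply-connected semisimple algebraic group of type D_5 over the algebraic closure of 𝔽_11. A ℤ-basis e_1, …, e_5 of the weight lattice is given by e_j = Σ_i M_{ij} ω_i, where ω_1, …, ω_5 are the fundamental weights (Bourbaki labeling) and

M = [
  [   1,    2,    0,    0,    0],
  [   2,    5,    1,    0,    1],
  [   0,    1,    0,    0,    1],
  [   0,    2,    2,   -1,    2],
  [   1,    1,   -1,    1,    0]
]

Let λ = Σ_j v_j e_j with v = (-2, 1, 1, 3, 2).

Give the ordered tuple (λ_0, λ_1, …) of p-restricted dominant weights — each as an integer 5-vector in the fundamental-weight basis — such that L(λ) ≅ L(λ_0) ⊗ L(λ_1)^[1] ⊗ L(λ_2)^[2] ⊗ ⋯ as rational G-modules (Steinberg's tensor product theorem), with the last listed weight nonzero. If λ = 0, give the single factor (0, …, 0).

((0, 4, 3, 5, 1),)

ω-coordinates c = M·v, v = (-2, 1, 1, 3, 2):
  c_1 = (1)·(-2) + (2)·(1) + (0)·(1) + (0)·(3) + (0)·(2) = 0
  c_2 = (2)·(-2) + (5)·(1) + (1)·(1) + (0)·(3) + (1)·(2) = 4
  c_3 = (0)·(-2) + (1)·(1) + (0)·(1) + (0)·(3) + (1)·(2) = 3
  c_4 = (0)·(-2) + (2)·(1) + (2)·(1) + (-1)·(3) + (2)·(2) = 5
  c_5 = (1)·(-2) + (1)·(1) + (-1)·(1) + (1)·(3) + (0)·(2) = 1
Base-11 expansion of each c_i:
  c_1 = 0
  c_2 = 4 = 4·11^0
  c_3 = 3 = 3·11^0
  c_4 = 5 = 5·11^0
  c_5 = 1 = 1·11^0
λ_0 = (0, 4, 3, 5, 1)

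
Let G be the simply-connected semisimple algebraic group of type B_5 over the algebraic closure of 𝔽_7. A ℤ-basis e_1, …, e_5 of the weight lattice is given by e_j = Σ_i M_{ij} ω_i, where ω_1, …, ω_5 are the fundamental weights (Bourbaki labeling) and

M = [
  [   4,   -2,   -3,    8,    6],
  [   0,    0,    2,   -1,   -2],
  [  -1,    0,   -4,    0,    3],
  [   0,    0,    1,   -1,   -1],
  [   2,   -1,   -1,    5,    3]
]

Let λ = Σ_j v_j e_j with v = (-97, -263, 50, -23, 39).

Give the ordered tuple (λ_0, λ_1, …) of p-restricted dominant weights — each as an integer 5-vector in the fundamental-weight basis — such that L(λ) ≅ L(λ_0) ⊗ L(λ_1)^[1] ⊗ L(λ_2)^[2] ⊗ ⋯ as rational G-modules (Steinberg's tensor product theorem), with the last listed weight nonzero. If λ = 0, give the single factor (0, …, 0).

In the fundamental-weight basis, λ has coordinates c = M·v (v = (-97, -263, 50, -23, 39)):
  c_1 = (4)·(-97) + (-2)·(-263) + (-3)·(50) + (8)·(-23) + 6·39 = 38
  c_2 = (0)·(-97) + (0)·(-263) + 2·50 + (-1)·(-23) + (-2)·(39) = 45
  c_3 = (-1)·(-97) + (0)·(-263) + (-4)·(50) + (0)·(-23) + 3·39 = 14
  c_4 = (0)·(-97) + (0)·(-263) + 1·50 + (-1)·(-23) + (-1)·(39) = 34
  c_5 = (2)·(-97) + (-1)·(-263) + (-1)·(50) + (5)·(-23) + 3·39 = 21
Writing each c_i in base p = 7:
  c_1 = 38 = 3·7^0 + 5·7^1
  c_2 = 45 = 3·7^0 + 6·7^1
  c_3 = 14 = 0·7^0 + 2·7^1
  c_4 = 34 = 6·7^0 + 4·7^1
  c_5 = 21 = 0·7^0 + 3·7^1
p-restricted factor λ_0 = (3, 3, 0, 6, 0)
p-restricted factor λ_1 = (5, 6, 2, 4, 3)

((3, 3, 0, 6, 0), (5, 6, 2, 4, 3))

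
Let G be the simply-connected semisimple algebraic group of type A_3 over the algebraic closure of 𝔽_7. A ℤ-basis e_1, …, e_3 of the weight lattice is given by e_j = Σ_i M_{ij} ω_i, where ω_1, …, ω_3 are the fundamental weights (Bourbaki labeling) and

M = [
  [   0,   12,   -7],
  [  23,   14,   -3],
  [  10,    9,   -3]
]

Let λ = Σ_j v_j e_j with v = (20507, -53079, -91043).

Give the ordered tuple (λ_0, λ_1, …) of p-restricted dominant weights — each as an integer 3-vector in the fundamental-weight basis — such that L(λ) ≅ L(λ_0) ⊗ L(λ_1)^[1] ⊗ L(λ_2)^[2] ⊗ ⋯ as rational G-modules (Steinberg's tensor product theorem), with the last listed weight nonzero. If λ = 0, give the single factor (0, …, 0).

((3, 4, 5), (1, 2, 6), (0, 6, 2), (1, 4, 1))

Converting to the ω-basis (c_i = row i of M dotted with v = (20507, -53079, -91043)):
  c_1 = 0*20507 + 12*-53079 + -7*-91043 = 353
  c_2 = 23*20507 + 14*-53079 + -3*-91043 = 1684
  c_3 = 10*20507 + 9*-53079 + -3*-91043 = 488
Base-7 expansion of each c_i:
  c_1 = 353 = 3·7^0 + 1·7^1 + 0·7^2 + 1·7^3
  c_2 = 1684 = 4·7^0 + 2·7^1 + 6·7^2 + 4·7^3
  c_3 = 488 = 5·7^0 + 6·7^1 + 2·7^2 + 1·7^3
p-restricted factor λ_0 = (3, 4, 5)
p-restricted factor λ_1 = (1, 2, 6)
p-restricted factor λ_2 = (0, 6, 2)
p-restricted factor λ_3 = (1, 4, 1)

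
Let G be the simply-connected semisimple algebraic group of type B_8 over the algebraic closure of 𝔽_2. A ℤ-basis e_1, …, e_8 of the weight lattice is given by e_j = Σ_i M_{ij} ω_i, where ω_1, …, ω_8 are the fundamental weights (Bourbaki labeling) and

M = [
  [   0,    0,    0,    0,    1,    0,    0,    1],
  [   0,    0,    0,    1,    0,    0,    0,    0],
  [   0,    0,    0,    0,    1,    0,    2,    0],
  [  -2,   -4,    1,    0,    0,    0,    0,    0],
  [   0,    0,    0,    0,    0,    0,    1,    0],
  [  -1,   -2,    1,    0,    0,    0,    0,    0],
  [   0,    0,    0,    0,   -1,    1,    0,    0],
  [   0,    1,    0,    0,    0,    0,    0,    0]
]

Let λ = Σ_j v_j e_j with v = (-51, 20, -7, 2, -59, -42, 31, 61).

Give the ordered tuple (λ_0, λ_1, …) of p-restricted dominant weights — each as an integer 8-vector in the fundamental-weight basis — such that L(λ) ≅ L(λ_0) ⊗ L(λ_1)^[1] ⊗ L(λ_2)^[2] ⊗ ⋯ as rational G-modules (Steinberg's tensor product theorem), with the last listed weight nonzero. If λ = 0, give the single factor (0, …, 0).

((0, 0, 1, 1, 1, 0, 1, 0), (1, 1, 1, 1, 1, 0, 0, 0), (0, 0, 0, 1, 1, 1, 0, 1), (0, 0, 0, 1, 1, 0, 0, 0), (0, 0, 0, 0, 1, 0, 1, 1))

Change of basis e → ω: c = M·v where v = (-51, 20, -7, 2, -59, -42, 31, 61):
  c_1 = 0*-51 + 0*20 + 0*-7 + 0*2 + 1*-59 + 0*-42 + 0*31 + 1*61 = 2
  c_2 = 0*-51 + 0*20 + 0*-7 + 1*2 + 0*-59 + 0*-42 + 0*31 + 0*61 = 2
  c_3 = 0*-51 + 0*20 + 0*-7 + 0*2 + 1*-59 + 0*-42 + 2*31 + 0*61 = 3
  c_4 = -2*-51 + -4*20 + 1*-7 + 0*2 + 0*-59 + 0*-42 + 0*31 + 0*61 = 15
  c_5 = 0*-51 + 0*20 + 0*-7 + 0*2 + 0*-59 + 0*-42 + 1*31 + 0*61 = 31
  c_6 = -1*-51 + -2*20 + 1*-7 + 0*2 + 0*-59 + 0*-42 + 0*31 + 0*61 = 4
  c_7 = 0*-51 + 0*20 + 0*-7 + 0*2 + -1*-59 + 1*-42 + 0*31 + 0*61 = 17
  c_8 = 0*-51 + 1*20 + 0*-7 + 0*2 + 0*-59 + 0*-42 + 0*31 + 0*61 = 20
Expand coordinatewise in base 2:
  c_1 = 2 = 0·2^0 + 1·2^1
  c_2 = 2 = 0·2^0 + 1·2^1
  c_3 = 3 = 1·2^0 + 1·2^1
  c_4 = 15 = 1·2^0 + 1·2^1 + 1·2^2 + 1·2^3
  c_5 = 31 = 1·2^0 + 1·2^1 + 1·2^2 + 1·2^3 + 1·2^4
  c_6 = 4 = 0·2^0 + 0·2^1 + 1·2^2
  c_7 = 17 = 1·2^0 + 0·2^1 + 0·2^2 + 0·2^3 + 1·2^4
  c_8 = 20 = 0·2^0 + 0·2^1 + 1·2^2 + 0·2^3 + 1·2^4
λ_0 = (0, 0, 1, 1, 1, 0, 1, 0)
λ_1 = (1, 1, 1, 1, 1, 0, 0, 0)
λ_2 = (0, 0, 0, 1, 1, 1, 0, 1)
λ_3 = (0, 0, 0, 1, 1, 0, 0, 0)
λ_4 = (0, 0, 0, 0, 1, 0, 1, 1)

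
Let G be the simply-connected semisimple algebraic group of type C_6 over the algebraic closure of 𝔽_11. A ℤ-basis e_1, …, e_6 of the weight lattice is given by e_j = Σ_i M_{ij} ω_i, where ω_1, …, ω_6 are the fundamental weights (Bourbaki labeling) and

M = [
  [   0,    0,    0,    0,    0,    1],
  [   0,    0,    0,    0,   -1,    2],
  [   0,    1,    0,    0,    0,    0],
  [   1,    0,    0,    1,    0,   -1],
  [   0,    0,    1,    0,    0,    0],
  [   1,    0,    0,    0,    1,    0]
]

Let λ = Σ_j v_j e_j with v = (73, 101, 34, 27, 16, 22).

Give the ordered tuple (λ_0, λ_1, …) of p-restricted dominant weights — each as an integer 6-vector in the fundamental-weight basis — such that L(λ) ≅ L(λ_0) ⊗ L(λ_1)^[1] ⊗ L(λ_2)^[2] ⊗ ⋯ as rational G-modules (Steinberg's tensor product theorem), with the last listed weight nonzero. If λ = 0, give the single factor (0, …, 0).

Converting to the ω-basis (c_i = row i of M dotted with v = (73, 101, 34, 27, 16, 22)):
  c_1 = 0·73 + 0·101 + 0·34 + 0·27 + 0·16 + 1·22 = 22
  c_2 = 0·73 + 0·101 + 0·34 + 0·27 + (-1)·(16) + 2·22 = 28
  c_3 = 0·73 + 1·101 + 0·34 + 0·27 + 0·16 + 0·22 = 101
  c_4 = 1·73 + 0·101 + 0·34 + 1·27 + 0·16 + (-1)·(22) = 78
  c_5 = 0·73 + 0·101 + 1·34 + 0·27 + 0·16 + 0·22 = 34
  c_6 = 1·73 + 0·101 + 0·34 + 0·27 + 1·16 + 0·22 = 89
Writing each c_i in base p = 11:
  c_1 = 22 = 0·11^0 + 2·11^1
  c_2 = 28 = 6·11^0 + 2·11^1
  c_3 = 101 = 2·11^0 + 9·11^1
  c_4 = 78 = 1·11^0 + 7·11^1
  c_5 = 34 = 1·11^0 + 3·11^1
  c_6 = 89 = 1·11^0 + 8·11^1
λ_0 = (0, 6, 2, 1, 1, 1)
λ_1 = (2, 2, 9, 7, 3, 8)

((0, 6, 2, 1, 1, 1), (2, 2, 9, 7, 3, 8))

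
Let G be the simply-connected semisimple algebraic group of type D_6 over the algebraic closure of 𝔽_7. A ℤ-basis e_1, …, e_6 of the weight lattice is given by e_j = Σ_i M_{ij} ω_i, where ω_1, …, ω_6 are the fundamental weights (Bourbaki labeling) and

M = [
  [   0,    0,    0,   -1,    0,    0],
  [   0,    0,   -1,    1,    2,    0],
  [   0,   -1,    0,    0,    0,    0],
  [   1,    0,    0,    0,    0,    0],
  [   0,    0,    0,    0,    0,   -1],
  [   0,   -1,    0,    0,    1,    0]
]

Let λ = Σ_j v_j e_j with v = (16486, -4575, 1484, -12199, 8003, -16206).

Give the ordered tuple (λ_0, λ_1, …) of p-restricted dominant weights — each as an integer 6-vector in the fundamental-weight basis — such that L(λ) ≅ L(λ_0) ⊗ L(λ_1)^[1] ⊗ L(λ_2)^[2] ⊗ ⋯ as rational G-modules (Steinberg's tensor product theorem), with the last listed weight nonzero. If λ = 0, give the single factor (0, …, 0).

((5, 6, 4, 1, 1, 6), (6, 2, 2, 3, 5, 4), (3, 5, 2, 0, 1, 4), (0, 6, 6, 6, 5, 1), (5, 0, 1, 6, 6, 5))

In the fundamental-weight basis, λ has coordinates c = M·v (v = (16486, -4575, 1484, -12199, 8003, -16206)):
  c_1 = (0)·(16486) + (0)·(-4575) + (0)·(1484) + (-1)·(-12199) + (0)·(8003) + (0)·(-16206) = 12199
  c_2 = (0)·(16486) + (0)·(-4575) + (-1)·(1484) + (1)·(-12199) + (2)·(8003) + (0)·(-16206) = 2323
  c_3 = (0)·(16486) + (-1)·(-4575) + (0)·(1484) + (0)·(-12199) + (0)·(8003) + (0)·(-16206) = 4575
  c_4 = (1)·(16486) + (0)·(-4575) + (0)·(1484) + (0)·(-12199) + (0)·(8003) + (0)·(-16206) = 16486
  c_5 = (0)·(16486) + (0)·(-4575) + (0)·(1484) + (0)·(-12199) + (0)·(8003) + (-1)·(-16206) = 16206
  c_6 = (0)·(16486) + (-1)·(-4575) + (0)·(1484) + (0)·(-12199) + (1)·(8003) + (0)·(-16206) = 12578
Writing each c_i in base p = 7:
  c_1 = 12199 = 5·7^0 + 6·7^1 + 3·7^2 + 0·7^3 + 5·7^4
  c_2 = 2323 = 6·7^0 + 2·7^1 + 5·7^2 + 6·7^3
  c_3 = 4575 = 4·7^0 + 2·7^1 + 2·7^2 + 6·7^3 + 1·7^4
  c_4 = 16486 = 1·7^0 + 3·7^1 + 0·7^2 + 6·7^3 + 6·7^4
  c_5 = 16206 = 1·7^0 + 5·7^1 + 1·7^2 + 5·7^3 + 6·7^4
  c_6 = 12578 = 6·7^0 + 4·7^1 + 4·7^2 + 1·7^3 + 5·7^4
λ_0 = (5, 6, 4, 1, 1, 6)
λ_1 = (6, 2, 2, 3, 5, 4)
λ_2 = (3, 5, 2, 0, 1, 4)
λ_3 = (0, 6, 6, 6, 5, 1)
λ_4 = (5, 0, 1, 6, 6, 5)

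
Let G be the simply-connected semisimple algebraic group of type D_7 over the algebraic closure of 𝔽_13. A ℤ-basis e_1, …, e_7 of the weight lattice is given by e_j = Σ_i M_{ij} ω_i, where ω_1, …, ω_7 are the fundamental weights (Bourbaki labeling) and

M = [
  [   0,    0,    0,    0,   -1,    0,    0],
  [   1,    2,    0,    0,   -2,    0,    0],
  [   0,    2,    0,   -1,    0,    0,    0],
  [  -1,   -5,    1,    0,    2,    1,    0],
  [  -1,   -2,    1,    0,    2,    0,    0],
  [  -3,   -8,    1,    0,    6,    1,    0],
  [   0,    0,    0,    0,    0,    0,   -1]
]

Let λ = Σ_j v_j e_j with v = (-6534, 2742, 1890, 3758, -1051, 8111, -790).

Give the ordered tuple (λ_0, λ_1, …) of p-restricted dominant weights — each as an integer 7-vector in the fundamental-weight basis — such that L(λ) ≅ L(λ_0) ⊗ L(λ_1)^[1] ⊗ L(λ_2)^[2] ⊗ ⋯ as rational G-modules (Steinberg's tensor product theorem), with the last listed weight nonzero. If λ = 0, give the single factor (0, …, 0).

ω-coordinates c = M·v, v = (-6534, 2742, 1890, 3758, -1051, 8111, -790):
  c_1 = 0*-6534 + 0*2742 + 0*1890 + 0*3758 + -1*-1051 + 0*8111 + 0*-790 = 1051
  c_2 = 1*-6534 + 2*2742 + 0*1890 + 0*3758 + -2*-1051 + 0*8111 + 0*-790 = 1052
  c_3 = 0*-6534 + 2*2742 + 0*1890 + -1*3758 + 0*-1051 + 0*8111 + 0*-790 = 1726
  c_4 = -1*-6534 + -5*2742 + 1*1890 + 0*3758 + 2*-1051 + 1*8111 + 0*-790 = 723
  c_5 = -1*-6534 + -2*2742 + 1*1890 + 0*3758 + 2*-1051 + 0*8111 + 0*-790 = 838
  c_6 = -3*-6534 + -8*2742 + 1*1890 + 0*3758 + 6*-1051 + 1*8111 + 0*-790 = 1361
  c_7 = 0*-6534 + 0*2742 + 0*1890 + 0*3758 + 0*-1051 + 0*8111 + -1*-790 = 790
Writing each c_i in base p = 13:
  c_1 = 1051 = 11·13^0 + 2·13^1 + 6·13^2
  c_2 = 1052 = 12·13^0 + 2·13^1 + 6·13^2
  c_3 = 1726 = 10·13^0 + 2·13^1 + 10·13^2
  c_4 = 723 = 8·13^0 + 3·13^1 + 4·13^2
  c_5 = 838 = 6·13^0 + 12·13^1 + 4·13^2
  c_6 = 1361 = 9·13^0 + 0·13^1 + 8·13^2
  c_7 = 790 = 10·13^0 + 8·13^1 + 4·13^2
p-restricted factor λ_0 = (11, 12, 10, 8, 6, 9, 10)
p-restricted factor λ_1 = (2, 2, 2, 3, 12, 0, 8)
p-restricted factor λ_2 = (6, 6, 10, 4, 4, 8, 4)

((11, 12, 10, 8, 6, 9, 10), (2, 2, 2, 3, 12, 0, 8), (6, 6, 10, 4, 4, 8, 4))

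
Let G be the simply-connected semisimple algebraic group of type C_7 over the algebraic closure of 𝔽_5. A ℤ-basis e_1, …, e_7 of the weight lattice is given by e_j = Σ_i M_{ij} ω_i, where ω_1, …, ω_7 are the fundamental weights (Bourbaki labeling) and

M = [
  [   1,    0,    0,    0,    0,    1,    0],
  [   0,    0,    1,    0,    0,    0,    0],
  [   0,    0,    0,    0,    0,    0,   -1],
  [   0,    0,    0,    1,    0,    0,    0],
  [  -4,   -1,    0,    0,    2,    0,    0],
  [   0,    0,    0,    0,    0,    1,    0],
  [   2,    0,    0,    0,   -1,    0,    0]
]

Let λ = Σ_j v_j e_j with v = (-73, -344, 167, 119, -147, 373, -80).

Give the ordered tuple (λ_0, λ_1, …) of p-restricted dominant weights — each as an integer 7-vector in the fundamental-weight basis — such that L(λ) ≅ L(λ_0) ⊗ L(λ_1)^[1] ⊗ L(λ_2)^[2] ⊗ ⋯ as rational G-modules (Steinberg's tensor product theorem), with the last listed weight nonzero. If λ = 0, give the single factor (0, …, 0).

Change of basis e → ω: c = M·v where v = (-73, -344, 167, 119, -147, 373, -80):
  c_1 = (1)·(-73) + (0)·(-344) + 0·167 + 0·119 + (0)·(-147) + 1·373 + (0)·(-80) = 300
  c_2 = (0)·(-73) + (0)·(-344) + 1·167 + 0·119 + (0)·(-147) + 0·373 + (0)·(-80) = 167
  c_3 = (0)·(-73) + (0)·(-344) + 0·167 + 0·119 + (0)·(-147) + 0·373 + (-1)·(-80) = 80
  c_4 = (0)·(-73) + (0)·(-344) + 0·167 + 1·119 + (0)·(-147) + 0·373 + (0)·(-80) = 119
  c_5 = (-4)·(-73) + (-1)·(-344) + 0·167 + 0·119 + (2)·(-147) + 0·373 + (0)·(-80) = 342
  c_6 = (0)·(-73) + (0)·(-344) + 0·167 + 0·119 + (0)·(-147) + 1·373 + (0)·(-80) = 373
  c_7 = (2)·(-73) + (0)·(-344) + 0·167 + 0·119 + (-1)·(-147) + 0·373 + (0)·(-80) = 1
Base-5 expansion of each c_i:
  c_1 = 300 = 0·5^0 + 0·5^1 + 2·5^2 + 2·5^3
  c_2 = 167 = 2·5^0 + 3·5^1 + 1·5^2 + 1·5^3
  c_3 = 80 = 0·5^0 + 1·5^1 + 3·5^2
  c_4 = 119 = 4·5^0 + 3·5^1 + 4·5^2
  c_5 = 342 = 2·5^0 + 3·5^1 + 3·5^2 + 2·5^3
  c_6 = 373 = 3·5^0 + 4·5^1 + 4·5^2 + 2·5^3
  c_7 = 1 = 1·5^0
λ_0 = (0, 2, 0, 4, 2, 3, 1)
λ_1 = (0, 3, 1, 3, 3, 4, 0)
λ_2 = (2, 1, 3, 4, 3, 4, 0)
λ_3 = (2, 1, 0, 0, 2, 2, 0)

((0, 2, 0, 4, 2, 3, 1), (0, 3, 1, 3, 3, 4, 0), (2, 1, 3, 4, 3, 4, 0), (2, 1, 0, 0, 2, 2, 0))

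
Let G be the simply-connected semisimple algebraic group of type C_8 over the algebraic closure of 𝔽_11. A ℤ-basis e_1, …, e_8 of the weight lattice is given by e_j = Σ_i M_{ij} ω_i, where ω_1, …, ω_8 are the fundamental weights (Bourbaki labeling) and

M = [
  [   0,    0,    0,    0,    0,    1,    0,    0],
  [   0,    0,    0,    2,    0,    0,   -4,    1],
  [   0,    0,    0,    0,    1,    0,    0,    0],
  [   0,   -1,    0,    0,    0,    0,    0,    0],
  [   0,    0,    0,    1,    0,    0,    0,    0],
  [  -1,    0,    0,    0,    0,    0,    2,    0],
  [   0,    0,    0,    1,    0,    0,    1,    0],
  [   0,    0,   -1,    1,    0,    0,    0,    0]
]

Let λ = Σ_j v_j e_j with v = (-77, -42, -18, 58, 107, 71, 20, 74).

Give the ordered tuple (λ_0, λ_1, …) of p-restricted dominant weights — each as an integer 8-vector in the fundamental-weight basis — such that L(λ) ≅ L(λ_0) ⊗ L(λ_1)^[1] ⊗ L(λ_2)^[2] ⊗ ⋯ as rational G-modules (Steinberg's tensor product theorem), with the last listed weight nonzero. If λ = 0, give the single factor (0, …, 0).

Compute c_i = Σ_j M_{ij} v_j with v = (-77, -42, -18, 58, 107, 71, 20, 74):
  c_1 = (0)·(-77) + (0)·(-42) + (0)·(-18) + (0)·(58) + (0)·(107) + (1)·(71) + (0)·(20) + (0)·(74) = 71
  c_2 = (0)·(-77) + (0)·(-42) + (0)·(-18) + (2)·(58) + (0)·(107) + (0)·(71) + (-4)·(20) + (1)·(74) = 110
  c_3 = (0)·(-77) + (0)·(-42) + (0)·(-18) + (0)·(58) + (1)·(107) + (0)·(71) + (0)·(20) + (0)·(74) = 107
  c_4 = (0)·(-77) + (-1)·(-42) + (0)·(-18) + (0)·(58) + (0)·(107) + (0)·(71) + (0)·(20) + (0)·(74) = 42
  c_5 = (0)·(-77) + (0)·(-42) + (0)·(-18) + (1)·(58) + (0)·(107) + (0)·(71) + (0)·(20) + (0)·(74) = 58
  c_6 = (-1)·(-77) + (0)·(-42) + (0)·(-18) + (0)·(58) + (0)·(107) + (0)·(71) + (2)·(20) + (0)·(74) = 117
  c_7 = (0)·(-77) + (0)·(-42) + (0)·(-18) + (1)·(58) + (0)·(107) + (0)·(71) + (1)·(20) + (0)·(74) = 78
  c_8 = (0)·(-77) + (0)·(-42) + (-1)·(-18) + (1)·(58) + (0)·(107) + (0)·(71) + (0)·(20) + (0)·(74) = 76
Writing each c_i in base p = 11:
  c_1 = 71 = 5·11^0 + 6·11^1
  c_2 = 110 = 0·11^0 + 10·11^1
  c_3 = 107 = 8·11^0 + 9·11^1
  c_4 = 42 = 9·11^0 + 3·11^1
  c_5 = 58 = 3·11^0 + 5·11^1
  c_6 = 117 = 7·11^0 + 10·11^1
  c_7 = 78 = 1·11^0 + 7·11^1
  c_8 = 76 = 10·11^0 + 6·11^1
Factor λ_0 = (5, 0, 8, 9, 3, 7, 1, 10)
Factor λ_1 = (6, 10, 9, 3, 5, 10, 7, 6)

((5, 0, 8, 9, 3, 7, 1, 10), (6, 10, 9, 3, 5, 10, 7, 6))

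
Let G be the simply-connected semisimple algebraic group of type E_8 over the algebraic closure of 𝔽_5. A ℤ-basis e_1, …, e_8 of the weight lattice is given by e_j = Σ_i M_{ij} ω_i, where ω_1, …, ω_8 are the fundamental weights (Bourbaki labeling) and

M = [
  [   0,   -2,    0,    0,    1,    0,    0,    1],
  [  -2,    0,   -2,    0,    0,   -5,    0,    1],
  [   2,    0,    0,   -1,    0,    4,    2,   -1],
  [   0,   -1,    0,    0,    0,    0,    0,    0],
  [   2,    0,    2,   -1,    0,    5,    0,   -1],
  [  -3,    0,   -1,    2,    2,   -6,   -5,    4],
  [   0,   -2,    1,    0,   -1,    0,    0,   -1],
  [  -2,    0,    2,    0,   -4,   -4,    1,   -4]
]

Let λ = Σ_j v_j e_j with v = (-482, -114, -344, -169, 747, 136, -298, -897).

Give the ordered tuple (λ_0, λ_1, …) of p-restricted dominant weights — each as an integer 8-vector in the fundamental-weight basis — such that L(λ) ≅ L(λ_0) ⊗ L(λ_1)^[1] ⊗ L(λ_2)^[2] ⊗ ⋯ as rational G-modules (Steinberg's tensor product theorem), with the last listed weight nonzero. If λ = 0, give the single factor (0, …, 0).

Converting to the ω-basis (c_i = row i of M dotted with v = (-482, -114, -344, -169, 747, 136, -298, -897)):
  c_1 = (0)·(-482) + (-2)·(-114) + (0)·(-344) + (0)·(-169) + (1)·(747) + (0)·(136) + (0)·(-298) + (1)·(-897) = 78
  c_2 = (-2)·(-482) + (0)·(-114) + (-2)·(-344) + (0)·(-169) + (0)·(747) + (-5)·(136) + (0)·(-298) + (1)·(-897) = 75
  c_3 = (2)·(-482) + (0)·(-114) + (0)·(-344) + (-1)·(-169) + (0)·(747) + (4)·(136) + (2)·(-298) + (-1)·(-897) = 50
  c_4 = (0)·(-482) + (-1)·(-114) + (0)·(-344) + (0)·(-169) + (0)·(747) + (0)·(136) + (0)·(-298) + (0)·(-897) = 114
  c_5 = (2)·(-482) + (0)·(-114) + (2)·(-344) + (-1)·(-169) + (0)·(747) + (5)·(136) + (0)·(-298) + (-1)·(-897) = 94
  c_6 = (-3)·(-482) + (0)·(-114) + (-1)·(-344) + (2)·(-169) + (2)·(747) + (-6)·(136) + (-5)·(-298) + (4)·(-897) = 32
  c_7 = (0)·(-482) + (-2)·(-114) + (1)·(-344) + (0)·(-169) + (-1)·(747) + (0)·(136) + (0)·(-298) + (-1)·(-897) = 34
  c_8 = (-2)·(-482) + (0)·(-114) + (2)·(-344) + (0)·(-169) + (-4)·(747) + (-4)·(136) + (1)·(-298) + (-4)·(-897) = 34
p = 5; digits c_i = Σ_j d_{ij}·5^j, 0 ≤ d_{ij} < 5:
  c_1 = 78 = 3·5^0 + 0·5^1 + 3·5^2
  c_2 = 75 = 0·5^0 + 0·5^1 + 3·5^2
  c_3 = 50 = 0·5^0 + 0·5^1 + 2·5^2
  c_4 = 114 = 4·5^0 + 2·5^1 + 4·5^2
  c_5 = 94 = 4·5^0 + 3·5^1 + 3·5^2
  c_6 = 32 = 2·5^0 + 1·5^1 + 1·5^2
  c_7 = 34 = 4·5^0 + 1·5^1 + 1·5^2
  c_8 = 34 = 4·5^0 + 1·5^1 + 1·5^2
λ_0 = (3, 0, 0, 4, 4, 2, 4, 4)
λ_1 = (0, 0, 0, 2, 3, 1, 1, 1)
λ_2 = (3, 3, 2, 4, 3, 1, 1, 1)

((3, 0, 0, 4, 4, 2, 4, 4), (0, 0, 0, 2, 3, 1, 1, 1), (3, 3, 2, 4, 3, 1, 1, 1))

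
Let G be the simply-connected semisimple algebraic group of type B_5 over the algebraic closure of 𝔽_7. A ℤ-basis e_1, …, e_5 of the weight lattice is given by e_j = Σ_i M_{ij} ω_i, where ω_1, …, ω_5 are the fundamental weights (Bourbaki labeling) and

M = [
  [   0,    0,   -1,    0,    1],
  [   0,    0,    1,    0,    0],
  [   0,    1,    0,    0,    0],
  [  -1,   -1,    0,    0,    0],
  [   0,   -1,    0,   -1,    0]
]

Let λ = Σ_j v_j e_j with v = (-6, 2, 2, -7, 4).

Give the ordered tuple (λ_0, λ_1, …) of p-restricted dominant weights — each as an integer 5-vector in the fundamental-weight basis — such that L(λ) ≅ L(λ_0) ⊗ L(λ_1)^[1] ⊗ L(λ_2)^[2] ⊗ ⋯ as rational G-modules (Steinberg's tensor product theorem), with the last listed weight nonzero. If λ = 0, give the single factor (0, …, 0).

Converting to the ω-basis (c_i = row i of M dotted with v = (-6, 2, 2, -7, 4)):
  c_1 = (0)·(-6) + 0·2 + (-1)·(2) + (0)·(-7) + 1·4 = 2
  c_2 = (0)·(-6) + 0·2 + 1·2 + (0)·(-7) + 0·4 = 2
  c_3 = (0)·(-6) + 1·2 + 0·2 + (0)·(-7) + 0·4 = 2
  c_4 = (-1)·(-6) + (-1)·(2) + 0·2 + (0)·(-7) + 0·4 = 4
  c_5 = (0)·(-6) + (-1)·(2) + 0·2 + (-1)·(-7) + 0·4 = 5
Writing each c_i in base p = 7:
  c_1 = 2 = 2·7^0
  c_2 = 2 = 2·7^0
  c_3 = 2 = 2·7^0
  c_4 = 4 = 4·7^0
  c_5 = 5 = 5·7^0
λ_0 = (2, 2, 2, 4, 5)

((2, 2, 2, 4, 5),)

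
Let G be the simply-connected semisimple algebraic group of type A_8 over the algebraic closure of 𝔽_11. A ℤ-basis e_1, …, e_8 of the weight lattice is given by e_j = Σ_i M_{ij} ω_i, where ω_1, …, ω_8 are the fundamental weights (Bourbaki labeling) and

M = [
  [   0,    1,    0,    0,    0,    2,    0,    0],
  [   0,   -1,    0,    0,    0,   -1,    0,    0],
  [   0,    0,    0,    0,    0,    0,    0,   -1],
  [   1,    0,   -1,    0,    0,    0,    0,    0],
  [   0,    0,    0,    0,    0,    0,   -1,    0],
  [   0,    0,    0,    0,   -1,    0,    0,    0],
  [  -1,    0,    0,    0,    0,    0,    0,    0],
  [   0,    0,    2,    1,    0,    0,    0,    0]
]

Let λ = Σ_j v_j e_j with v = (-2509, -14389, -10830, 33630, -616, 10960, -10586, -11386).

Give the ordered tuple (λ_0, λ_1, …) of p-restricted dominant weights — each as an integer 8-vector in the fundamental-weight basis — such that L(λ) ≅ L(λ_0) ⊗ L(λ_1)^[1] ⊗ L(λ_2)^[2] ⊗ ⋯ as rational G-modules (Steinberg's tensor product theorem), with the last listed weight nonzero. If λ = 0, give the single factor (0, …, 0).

ω-coordinates c = M·v, v = (-2509, -14389, -10830, 33630, -616, 10960, -10586, -11386):
  c_1 = (0)·(-2509) + (1)·(-14389) + (0)·(-10830) + 0·33630 + (0)·(-616) + 2·10960 + (0)·(-10586) + (0)·(-11386) = 7531
  c_2 = (0)·(-2509) + (-1)·(-14389) + (0)·(-10830) + 0·33630 + (0)·(-616) + (-1)·(10960) + (0)·(-10586) + (0)·(-11386) = 3429
  c_3 = (0)·(-2509) + (0)·(-14389) + (0)·(-10830) + 0·33630 + (0)·(-616) + 0·10960 + (0)·(-10586) + (-1)·(-11386) = 11386
  c_4 = (1)·(-2509) + (0)·(-14389) + (-1)·(-10830) + 0·33630 + (0)·(-616) + 0·10960 + (0)·(-10586) + (0)·(-11386) = 8321
  c_5 = (0)·(-2509) + (0)·(-14389) + (0)·(-10830) + 0·33630 + (0)·(-616) + 0·10960 + (-1)·(-10586) + (0)·(-11386) = 10586
  c_6 = (0)·(-2509) + (0)·(-14389) + (0)·(-10830) + 0·33630 + (-1)·(-616) + 0·10960 + (0)·(-10586) + (0)·(-11386) = 616
  c_7 = (-1)·(-2509) + (0)·(-14389) + (0)·(-10830) + 0·33630 + (0)·(-616) + 0·10960 + (0)·(-10586) + (0)·(-11386) = 2509
  c_8 = (0)·(-2509) + (0)·(-14389) + (2)·(-10830) + 1·33630 + (0)·(-616) + 0·10960 + (0)·(-10586) + (0)·(-11386) = 11970
Base-11 expansion of each c_i:
  c_1 = 7531 = 7·11^0 + 2·11^1 + 7·11^2 + 5·11^3
  c_2 = 3429 = 8·11^0 + 3·11^1 + 6·11^2 + 2·11^3
  c_3 = 11386 = 1·11^0 + 1·11^1 + 6·11^2 + 8·11^3
  c_4 = 8321 = 5·11^0 + 8·11^1 + 2·11^2 + 6·11^3
  c_5 = 10586 = 4·11^0 + 5·11^1 + 10·11^2 + 7·11^3
  c_6 = 616 = 0·11^0 + 1·11^1 + 5·11^2
  c_7 = 2509 = 1·11^0 + 8·11^1 + 9·11^2 + 1·11^3
  c_8 = 11970 = 2·11^0 + 10·11^1 + 10·11^2 + 8·11^3
Factor λ_0 = (7, 8, 1, 5, 4, 0, 1, 2)
Factor λ_1 = (2, 3, 1, 8, 5, 1, 8, 10)
Factor λ_2 = (7, 6, 6, 2, 10, 5, 9, 10)
Factor λ_3 = (5, 2, 8, 6, 7, 0, 1, 8)

((7, 8, 1, 5, 4, 0, 1, 2), (2, 3, 1, 8, 5, 1, 8, 10), (7, 6, 6, 2, 10, 5, 9, 10), (5, 2, 8, 6, 7, 0, 1, 8))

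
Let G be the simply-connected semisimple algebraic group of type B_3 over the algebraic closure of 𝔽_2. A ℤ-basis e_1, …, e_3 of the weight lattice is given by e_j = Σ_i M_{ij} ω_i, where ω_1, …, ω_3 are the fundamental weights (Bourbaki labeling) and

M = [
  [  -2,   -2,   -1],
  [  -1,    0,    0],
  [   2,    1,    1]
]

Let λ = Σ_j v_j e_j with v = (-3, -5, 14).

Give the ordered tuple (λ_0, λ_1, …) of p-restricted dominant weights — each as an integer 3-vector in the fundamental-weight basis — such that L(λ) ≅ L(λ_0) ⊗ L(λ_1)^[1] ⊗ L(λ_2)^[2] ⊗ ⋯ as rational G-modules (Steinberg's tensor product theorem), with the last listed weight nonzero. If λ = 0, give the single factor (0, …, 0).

((0, 1, 1), (1, 1, 1))

Compute c_i = Σ_j M_{ij} v_j with v = (-3, -5, 14):
  c_1 = (-2)·(-3) + (-2)·(-5) + (-1)·(14) = 2
  c_2 = (-1)·(-3) + (0)·(-5) + 0·14 = 3
  c_3 = (2)·(-3) + (1)·(-5) + 1·14 = 3
Expand coordinatewise in base 2:
  c_1 = 2 = 0·2^0 + 1·2^1
  c_2 = 3 = 1·2^0 + 1·2^1
  c_3 = 3 = 1·2^0 + 1·2^1
Factor λ_0 = (0, 1, 1)
Factor λ_1 = (1, 1, 1)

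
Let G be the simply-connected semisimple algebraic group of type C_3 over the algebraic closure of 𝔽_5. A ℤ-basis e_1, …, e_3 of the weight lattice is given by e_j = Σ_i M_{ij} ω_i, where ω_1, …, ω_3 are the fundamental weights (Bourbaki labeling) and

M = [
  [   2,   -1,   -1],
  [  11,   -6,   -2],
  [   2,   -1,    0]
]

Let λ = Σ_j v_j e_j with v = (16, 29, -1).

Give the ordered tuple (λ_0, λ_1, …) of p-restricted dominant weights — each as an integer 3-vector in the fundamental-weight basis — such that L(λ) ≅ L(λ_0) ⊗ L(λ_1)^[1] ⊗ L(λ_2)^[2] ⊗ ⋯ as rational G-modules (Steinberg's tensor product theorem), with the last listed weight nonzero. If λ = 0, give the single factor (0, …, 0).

((4, 4, 3),)

In the fundamental-weight basis, λ has coordinates c = M·v (v = (16, 29, -1)):
  c_1 = 2·16 + (-1)·(29) + (-1)·(-1) = 4
  c_2 = 11·16 + (-6)·(29) + (-2)·(-1) = 4
  c_3 = 2·16 + (-1)·(29) + (0)·(-1) = 3
Writing each c_i in base p = 5:
  c_1 = 4 = 4·5^0
  c_2 = 4 = 4·5^0
  c_3 = 3 = 3·5^0
p-restricted factor λ_0 = (4, 4, 3)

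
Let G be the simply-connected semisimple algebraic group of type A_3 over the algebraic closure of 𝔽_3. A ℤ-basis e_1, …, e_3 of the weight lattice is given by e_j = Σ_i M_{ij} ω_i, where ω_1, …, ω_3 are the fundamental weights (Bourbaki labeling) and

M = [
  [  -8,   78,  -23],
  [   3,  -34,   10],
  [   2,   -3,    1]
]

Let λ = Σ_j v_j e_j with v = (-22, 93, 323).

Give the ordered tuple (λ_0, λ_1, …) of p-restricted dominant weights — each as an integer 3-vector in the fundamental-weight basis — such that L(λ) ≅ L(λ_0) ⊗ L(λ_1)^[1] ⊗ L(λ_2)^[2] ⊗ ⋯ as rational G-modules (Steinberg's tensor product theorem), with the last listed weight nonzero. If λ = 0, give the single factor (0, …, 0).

((1, 2, 0),)

Converting to the ω-basis (c_i = row i of M dotted with v = (-22, 93, 323)):
  c_1 = (-8)·(-22) + 78·93 + (-23)·(323) = 1
  c_2 = (3)·(-22) + (-34)·(93) + 10·323 = 2
  c_3 = (2)·(-22) + (-3)·(93) + 1·323 = 0
Writing each c_i in base p = 3:
  c_1 = 1 = 1·3^0
  c_2 = 2 = 2·3^0
  c_3 = 0
Factor λ_0 = (1, 2, 0)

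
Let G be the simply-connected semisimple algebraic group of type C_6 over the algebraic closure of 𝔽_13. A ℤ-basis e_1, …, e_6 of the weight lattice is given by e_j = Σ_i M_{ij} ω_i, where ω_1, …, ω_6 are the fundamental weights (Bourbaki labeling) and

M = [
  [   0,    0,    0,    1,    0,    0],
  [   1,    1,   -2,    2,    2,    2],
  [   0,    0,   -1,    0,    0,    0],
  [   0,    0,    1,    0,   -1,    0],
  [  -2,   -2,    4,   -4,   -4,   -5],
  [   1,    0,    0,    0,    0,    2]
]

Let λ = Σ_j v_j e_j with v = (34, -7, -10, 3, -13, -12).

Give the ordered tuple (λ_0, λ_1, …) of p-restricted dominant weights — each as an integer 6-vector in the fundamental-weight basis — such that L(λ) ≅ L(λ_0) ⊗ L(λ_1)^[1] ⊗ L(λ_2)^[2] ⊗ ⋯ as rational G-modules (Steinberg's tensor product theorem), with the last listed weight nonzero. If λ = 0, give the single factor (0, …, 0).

Compute c_i = Σ_j M_{ij} v_j with v = (34, -7, -10, 3, -13, -12):
  c_1 = 0*34 + 0*-7 + 0*-10 + 1*3 + 0*-13 + 0*-12 = 3
  c_2 = 1*34 + 1*-7 + -2*-10 + 2*3 + 2*-13 + 2*-12 = 3
  c_3 = 0*34 + 0*-7 + -1*-10 + 0*3 + 0*-13 + 0*-12 = 10
  c_4 = 0*34 + 0*-7 + 1*-10 + 0*3 + -1*-13 + 0*-12 = 3
  c_5 = -2*34 + -2*-7 + 4*-10 + -4*3 + -4*-13 + -5*-12 = 6
  c_6 = 1*34 + 0*-7 + 0*-10 + 0*3 + 0*-13 + 2*-12 = 10
Writing each c_i in base p = 13:
  c_1 = 3 = 3·13^0
  c_2 = 3 = 3·13^0
  c_3 = 10 = 10·13^0
  c_4 = 3 = 3·13^0
  c_5 = 6 = 6·13^0
  c_6 = 10 = 10·13^0
p-restricted factor λ_0 = (3, 3, 10, 3, 6, 10)

((3, 3, 10, 3, 6, 10),)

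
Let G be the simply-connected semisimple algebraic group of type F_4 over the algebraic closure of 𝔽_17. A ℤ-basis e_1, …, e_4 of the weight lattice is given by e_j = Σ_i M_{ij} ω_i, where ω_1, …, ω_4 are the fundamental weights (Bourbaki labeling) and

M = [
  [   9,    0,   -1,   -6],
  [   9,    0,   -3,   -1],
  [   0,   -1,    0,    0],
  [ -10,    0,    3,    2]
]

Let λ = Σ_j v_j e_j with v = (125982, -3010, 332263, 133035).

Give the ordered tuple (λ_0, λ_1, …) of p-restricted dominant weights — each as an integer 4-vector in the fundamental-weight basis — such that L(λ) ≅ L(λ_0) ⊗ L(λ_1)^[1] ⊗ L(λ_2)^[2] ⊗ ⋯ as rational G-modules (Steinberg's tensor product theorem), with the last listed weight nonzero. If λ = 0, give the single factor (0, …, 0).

((16, 2, 1, 13), (10, 15, 7, 8), (11, 13, 10, 10))

ω-coordinates c = M·v, v = (125982, -3010, 332263, 133035):
  c_1 = (9)·(125982) + (0)·(-3010) + (-1)·(332263) + (-6)·(133035) = 3365
  c_2 = (9)·(125982) + (0)·(-3010) + (-3)·(332263) + (-1)·(133035) = 4014
  c_3 = (0)·(125982) + (-1)·(-3010) + (0)·(332263) + (0)·(133035) = 3010
  c_4 = (-10)·(125982) + (0)·(-3010) + (3)·(332263) + (2)·(133035) = 3039
Base-17 expansion of each c_i:
  c_1 = 3365 = 16·17^0 + 10·17^1 + 11·17^2
  c_2 = 4014 = 2·17^0 + 15·17^1 + 13·17^2
  c_3 = 3010 = 1·17^0 + 7·17^1 + 10·17^2
  c_4 = 3039 = 13·17^0 + 8·17^1 + 10·17^2
Factor λ_0 = (16, 2, 1, 13)
Factor λ_1 = (10, 15, 7, 8)
Factor λ_2 = (11, 13, 10, 10)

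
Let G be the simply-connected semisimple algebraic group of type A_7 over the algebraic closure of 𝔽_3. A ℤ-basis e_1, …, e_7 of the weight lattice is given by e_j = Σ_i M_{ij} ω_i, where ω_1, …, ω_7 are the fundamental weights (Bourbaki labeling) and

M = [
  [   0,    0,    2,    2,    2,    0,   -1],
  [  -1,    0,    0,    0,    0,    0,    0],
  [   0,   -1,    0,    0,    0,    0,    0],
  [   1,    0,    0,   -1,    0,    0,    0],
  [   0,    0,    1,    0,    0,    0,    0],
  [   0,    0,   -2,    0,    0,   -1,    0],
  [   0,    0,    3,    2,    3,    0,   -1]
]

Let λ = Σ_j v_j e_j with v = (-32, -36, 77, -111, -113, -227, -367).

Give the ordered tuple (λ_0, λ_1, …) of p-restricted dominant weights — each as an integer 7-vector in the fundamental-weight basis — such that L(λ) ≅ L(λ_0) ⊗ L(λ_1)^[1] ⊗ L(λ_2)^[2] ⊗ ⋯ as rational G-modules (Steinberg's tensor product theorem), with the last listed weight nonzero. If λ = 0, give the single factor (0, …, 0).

((1, 2, 0, 1, 2, 1, 1), (0, 1, 0, 2, 1, 0, 0), (2, 0, 1, 2, 2, 2, 1), (2, 1, 1, 2, 2, 2, 1))

Converting to the ω-basis (c_i = row i of M dotted with v = (-32, -36, 77, -111, -113, -227, -367)):
  c_1 = 0*-32 + 0*-36 + 2*77 + 2*-111 + 2*-113 + 0*-227 + -1*-367 = 73
  c_2 = -1*-32 + 0*-36 + 0*77 + 0*-111 + 0*-113 + 0*-227 + 0*-367 = 32
  c_3 = 0*-32 + -1*-36 + 0*77 + 0*-111 + 0*-113 + 0*-227 + 0*-367 = 36
  c_4 = 1*-32 + 0*-36 + 0*77 + -1*-111 + 0*-113 + 0*-227 + 0*-367 = 79
  c_5 = 0*-32 + 0*-36 + 1*77 + 0*-111 + 0*-113 + 0*-227 + 0*-367 = 77
  c_6 = 0*-32 + 0*-36 + -2*77 + 0*-111 + 0*-113 + -1*-227 + 0*-367 = 73
  c_7 = 0*-32 + 0*-36 + 3*77 + 2*-111 + 3*-113 + 0*-227 + -1*-367 = 37
Base-3 expansion of each c_i:
  c_1 = 73 = 1·3^0 + 0·3^1 + 2·3^2 + 2·3^3
  c_2 = 32 = 2·3^0 + 1·3^1 + 0·3^2 + 1·3^3
  c_3 = 36 = 0·3^0 + 0·3^1 + 1·3^2 + 1·3^3
  c_4 = 79 = 1·3^0 + 2·3^1 + 2·3^2 + 2·3^3
  c_5 = 77 = 2·3^0 + 1·3^1 + 2·3^2 + 2·3^3
  c_6 = 73 = 1·3^0 + 0·3^1 + 2·3^2 + 2·3^3
  c_7 = 37 = 1·3^0 + 0·3^1 + 1·3^2 + 1·3^3
λ_0 = (1, 2, 0, 1, 2, 1, 1)
λ_1 = (0, 1, 0, 2, 1, 0, 0)
λ_2 = (2, 0, 1, 2, 2, 2, 1)
λ_3 = (2, 1, 1, 2, 2, 2, 1)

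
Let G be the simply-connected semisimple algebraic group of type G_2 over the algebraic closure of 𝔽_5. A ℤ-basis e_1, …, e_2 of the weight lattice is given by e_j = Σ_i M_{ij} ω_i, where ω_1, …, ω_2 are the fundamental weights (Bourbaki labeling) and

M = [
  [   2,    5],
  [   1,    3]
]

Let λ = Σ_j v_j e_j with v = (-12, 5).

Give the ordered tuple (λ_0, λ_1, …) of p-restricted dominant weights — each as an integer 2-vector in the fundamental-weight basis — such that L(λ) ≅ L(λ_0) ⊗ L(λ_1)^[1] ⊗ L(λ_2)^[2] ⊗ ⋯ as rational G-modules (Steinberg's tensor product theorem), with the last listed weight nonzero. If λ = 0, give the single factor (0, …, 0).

Change of basis e → ω: c = M·v where v = (-12, 5):
  c_1 = (2)·(-12) + (5)·(5) = 1
  c_2 = (1)·(-12) + (3)·(5) = 3
Expand coordinatewise in base 5:
  c_1 = 1 = 1·5^0
  c_2 = 3 = 3·5^0
p-restricted factor λ_0 = (1, 3)

((1, 3),)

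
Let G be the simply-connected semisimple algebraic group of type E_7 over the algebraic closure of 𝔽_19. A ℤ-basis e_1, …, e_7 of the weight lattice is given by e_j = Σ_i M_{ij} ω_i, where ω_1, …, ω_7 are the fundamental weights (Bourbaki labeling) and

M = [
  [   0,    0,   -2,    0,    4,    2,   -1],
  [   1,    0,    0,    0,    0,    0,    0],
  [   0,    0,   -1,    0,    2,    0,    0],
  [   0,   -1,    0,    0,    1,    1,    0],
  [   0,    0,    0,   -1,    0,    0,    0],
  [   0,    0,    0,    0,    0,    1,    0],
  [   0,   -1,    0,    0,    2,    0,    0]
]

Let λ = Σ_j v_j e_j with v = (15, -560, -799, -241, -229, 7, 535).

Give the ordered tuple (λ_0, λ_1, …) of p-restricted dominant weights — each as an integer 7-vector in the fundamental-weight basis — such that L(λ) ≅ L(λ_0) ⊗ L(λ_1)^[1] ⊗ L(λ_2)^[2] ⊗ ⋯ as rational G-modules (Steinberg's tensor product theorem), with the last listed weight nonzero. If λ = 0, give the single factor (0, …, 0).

Compute c_i = Σ_j M_{ij} v_j with v = (15, -560, -799, -241, -229, 7, 535):
  c_1 = (0)·(15) + (0)·(-560) + (-2)·(-799) + (0)·(-241) + (4)·(-229) + (2)·(7) + (-1)·(535) = 161
  c_2 = (1)·(15) + (0)·(-560) + (0)·(-799) + (0)·(-241) + (0)·(-229) + (0)·(7) + (0)·(535) = 15
  c_3 = (0)·(15) + (0)·(-560) + (-1)·(-799) + (0)·(-241) + (2)·(-229) + (0)·(7) + (0)·(535) = 341
  c_4 = (0)·(15) + (-1)·(-560) + (0)·(-799) + (0)·(-241) + (1)·(-229) + (1)·(7) + (0)·(535) = 338
  c_5 = (0)·(15) + (0)·(-560) + (0)·(-799) + (-1)·(-241) + (0)·(-229) + (0)·(7) + (0)·(535) = 241
  c_6 = (0)·(15) + (0)·(-560) + (0)·(-799) + (0)·(-241) + (0)·(-229) + (1)·(7) + (0)·(535) = 7
  c_7 = (0)·(15) + (-1)·(-560) + (0)·(-799) + (0)·(-241) + (2)·(-229) + (0)·(7) + (0)·(535) = 102
Writing each c_i in base p = 19:
  c_1 = 161 = 9·19^0 + 8·19^1
  c_2 = 15 = 15·19^0
  c_3 = 341 = 18·19^0 + 17·19^1
  c_4 = 338 = 15·19^0 + 17·19^1
  c_5 = 241 = 13·19^0 + 12·19^1
  c_6 = 7 = 7·19^0
  c_7 = 102 = 7·19^0 + 5·19^1
p-restricted factor λ_0 = (9, 15, 18, 15, 13, 7, 7)
p-restricted factor λ_1 = (8, 0, 17, 17, 12, 0, 5)

((9, 15, 18, 15, 13, 7, 7), (8, 0, 17, 17, 12, 0, 5))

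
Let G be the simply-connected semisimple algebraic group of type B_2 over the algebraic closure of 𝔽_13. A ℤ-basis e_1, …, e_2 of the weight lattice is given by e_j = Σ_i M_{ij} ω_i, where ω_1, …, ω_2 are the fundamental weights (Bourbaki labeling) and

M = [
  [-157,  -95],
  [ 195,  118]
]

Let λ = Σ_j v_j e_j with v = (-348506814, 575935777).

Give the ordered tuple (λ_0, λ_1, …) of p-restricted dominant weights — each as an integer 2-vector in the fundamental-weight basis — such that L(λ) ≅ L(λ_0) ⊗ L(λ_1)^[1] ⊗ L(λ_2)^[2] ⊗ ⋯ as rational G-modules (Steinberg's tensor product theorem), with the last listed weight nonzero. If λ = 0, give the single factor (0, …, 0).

((2, 1), (6, 10), (7, 0), (6, 10), (6, 3), (4, 4))

ω-coordinates c = M·v, v = (-348506814, 575935777):
  c_1 = -157*-348506814 + -95*575935777 = 1670983
  c_2 = 195*-348506814 + 118*575935777 = 1592956
Writing each c_i in base p = 13:
  c_1 = 1670983 = 2·13^0 + 6·13^1 + 7·13^2 + 6·13^3 + 6·13^4 + 4·13^5
  c_2 = 1592956 = 1·13^0 + 10·13^1 + 0·13^2 + 10·13^3 + 3·13^4 + 4·13^5
λ_0 = (2, 1)
λ_1 = (6, 10)
λ_2 = (7, 0)
λ_3 = (6, 10)
λ_4 = (6, 3)
λ_5 = (4, 4)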